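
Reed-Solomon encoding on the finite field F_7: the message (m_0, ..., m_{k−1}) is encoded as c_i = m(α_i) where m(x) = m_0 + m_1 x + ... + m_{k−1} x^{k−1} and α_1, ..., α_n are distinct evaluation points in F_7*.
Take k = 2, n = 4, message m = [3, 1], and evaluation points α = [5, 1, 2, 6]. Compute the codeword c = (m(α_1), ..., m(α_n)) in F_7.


c = [1, 4, 5, 2]

Message polynomial: m(x) = 3 + 1·x (mod 7).
For each evaluation point α_i, compute m(α_i) mod 7:
  α_1 = 5: Horner steps 1 → 1, so m(5) = 1.
  α_2 = 1: Horner steps 1 → 4, so m(1) = 4.
  α_3 = 2: Horner steps 1 → 5, so m(2) = 5.
  α_4 = 6: Horner steps 1 → 2, so m(6) = 2.
Codeword c = [1, 4, 5, 2] ∈ F_7^4.


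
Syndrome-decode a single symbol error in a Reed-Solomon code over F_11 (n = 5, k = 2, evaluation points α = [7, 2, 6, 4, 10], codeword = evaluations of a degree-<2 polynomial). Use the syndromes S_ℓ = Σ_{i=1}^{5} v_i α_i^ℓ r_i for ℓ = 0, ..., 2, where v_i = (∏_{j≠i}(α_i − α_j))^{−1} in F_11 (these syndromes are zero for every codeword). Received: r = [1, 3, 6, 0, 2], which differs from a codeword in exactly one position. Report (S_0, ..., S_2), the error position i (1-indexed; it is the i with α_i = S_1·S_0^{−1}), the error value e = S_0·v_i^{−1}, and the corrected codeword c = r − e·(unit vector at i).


S = (2, 1, 6), error at position 3, error magnitude e = 9, c = [1, 3, 8, 0, 2].

Step 1: column multipliers v_i = (∏_{j≠i}(α_i − α_j))^{−1} mod 11.
  i = 1 (α = 7): (7−2)(7−6)(7−4)(7−10) = 5·1·3·(−3) = −45 ≡ 10, so v_1 = 10^{−1} = 10 (mod 11).
  i = 2 (α = 2): (2−7)(2−6)(2−4)(2−10) = (−5)·(−4)·(−2)·(−8) = 320 ≡ 1, so v_2 = 1^{−1} = 1 (mod 11).
  i = 3 (α = 6): (6−7)(6−2)(6−4)(6−10) = (−1)·4·2·(−4) = 32 ≡ 10, so v_3 = 10^{−1} = 10 (mod 11).
  i = 4 (α = 4): (4−7)(4−2)(4−6)(4−10) = (−3)·2·(−2)·(−6) = −72 ≡ 5, so v_4 = 5^{−1} = 9 (mod 11).
  i = 5 (α = 10): (10−7)(10−2)(10−6)(10−4) = 3·8·4·6 = 576 ≡ 4, so v_5 = 4^{−1} = 3 (mod 11).
  v = [10, 1, 10, 9, 3].
Step 2: syndromes of r = [1, 3, 6, 0, 2] (all sums mod 11).
  S_0 = Σ v_i r_i = 10·1 + 1·3 + 10·6 + 9·0 + 3·2 = 79 ≡ 2.
  S_1 = Σ v_i α_i r_i = 10·7·1 + 1·2·3 + 10·6·6 + 9·4·0 + 3·10·2 = 496 ≡ 1.
  α_i^2 mod 11 = [5, 4, 3, 5, 1].
  S_2 = Σ v_i α_i^2 r_i = 10·5·1 + 1·4·3 + 10·3·6 + 9·5·0 + 3·1·2 = 248 ≡ 6.
  S = (2, 1, 6) ≠ 0, so r is not a codeword (an error is present).
Step 3: locate the error. For a single error e at position i, S_ℓ = v_i·e·α_i^ℓ, so α_err = S_1/S_0.
  S_0^{−1} = 2^{−1} = 6 (mod 11), so α_err = 1·6 = 6 ≡ 6 = α_3. Error position i = 3.
  Consistency check: S_2/S_1 = 6·1 = 6 ≡ 6 = α_err ✓ (single-error assumption holds).
Step 4: error magnitude e = S_0/v_3 = S_0·∏_{j≠3}(α_3 − α_j) = 2·10 = 20 ≡ 9 (mod 11).
Step 5: correct position 3: c_3 = r_3 − e = 6 − 9 ≡ 8 (mod 11). Hence c = [1, 3, 8, 0, 2].
  Check: interpolating c through the α_i gives m(x) = 6 + 4·x (degree < 2) with m(α_i) = c_i for every i, so c is indeed a codeword.


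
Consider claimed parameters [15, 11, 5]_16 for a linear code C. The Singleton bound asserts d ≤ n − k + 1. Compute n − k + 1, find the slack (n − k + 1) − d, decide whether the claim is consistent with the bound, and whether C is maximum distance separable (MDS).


Singleton RHS = n − k + 1 = 5, slack = 0, bound satisfied, MDS.

Singleton bound: d ≤ n − k + 1.
Here n = 15, k = 11, so n − k + 1 = 5.
Given d = 5, check d ≤ 5: YES.
Slack = (n − k + 1) − d = 0.
The code is MDS (slack = 0).
Description: the claimed parameters are [15, 11, 5]_16; such a code would be MDS (meets Singleton bound).


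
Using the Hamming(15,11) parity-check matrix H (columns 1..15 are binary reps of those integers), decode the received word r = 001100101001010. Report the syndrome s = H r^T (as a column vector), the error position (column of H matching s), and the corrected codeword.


s = (1, 0, 1, 1)^T, error position = 11, corrected codeword c = 001100101011010

Compute s = H r^T mod 2 one row at a time:
  s_1 = 0 + 1 + 0 + 0 + 1 + 0 + 1 + 0 = 3 ≡ 1 (mod 2).
  s_2 = 1 + 0 + 0 + 1 + 1 + 0 + 1 + 0 = 4 ≡ 0 (mod 2).
  s_3 = 0 + 1 + 0 + 1 + 0 + 0 + 1 + 0 = 3 ≡ 1 (mod 2).
  s_4 = 0 + 1 + 0 + 1 + 1 + 0 + 0 + 0 = 3 ≡ 1 (mod 2).
s = (1, 0, 1, 1)^T — this equals column 11 of H (binary 1011), so error is at position 11.
Correct: flip bit 11 of r = 001100101001010 to get c = 001100101011010.


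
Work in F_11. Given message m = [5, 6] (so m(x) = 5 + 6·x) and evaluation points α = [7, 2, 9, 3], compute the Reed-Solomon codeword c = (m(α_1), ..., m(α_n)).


c = [3, 6, 4, 1]

Message polynomial: m(x) = 5 + 6·x (mod 11).
For each evaluation point α_i, compute m(α_i) mod 11:
  α_1 = 7: Horner steps 6 → 3, so m(7) = 3.
  α_2 = 2: Horner steps 6 → 6, so m(2) = 6.
  α_3 = 9: Horner steps 6 → 4, so m(9) = 4.
  α_4 = 3: Horner steps 6 → 1, so m(3) = 1.
Codeword c = [3, 6, 4, 1] ∈ F_11^4.


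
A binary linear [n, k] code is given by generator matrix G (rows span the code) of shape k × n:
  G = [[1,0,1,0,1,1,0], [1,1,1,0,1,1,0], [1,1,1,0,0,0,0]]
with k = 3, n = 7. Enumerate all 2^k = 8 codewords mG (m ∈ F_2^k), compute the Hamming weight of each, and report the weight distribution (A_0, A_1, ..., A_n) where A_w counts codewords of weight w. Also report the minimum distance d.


Weight distribution: A_0 = 1, A_1 = 1, A_2 = 2, A_3 = 2, A_4 = 1, A_5 = 1. Minimum distance d = 1.

Enumerate all 2^3 = 8 messages m ∈ F_2^3.
For each, compute codeword c = mG in F_2^7, then tally its weight.
  m = 000 → c = 0000000, weight = 0.
  m = 100 → c = 1010110, weight = 4.
  m = 010 → c = 1110110, weight = 5.
  m = 110 → c = 0100000, weight = 1.
  m = 001 → c = 1110000, weight = 3.
  m = 101 → c = 0100110, weight = 3.
  m = 011 → c = 0000110, weight = 2.
  m = 111 → c = 1010000, weight = 2.
Tally weights:
  weight 0: 1 codewords.
  weight 1: 1 codewords.
  weight 2: 2 codewords.
  weight 3: 2 codewords.
  weight 4: 1 codewords.
  weight 5: 1 codewords.
Minimum distance d = smallest w > 0 with A_w > 0 = 1.
Sanity: Σ A_w = 8 = 2^3 = 8 ✓.


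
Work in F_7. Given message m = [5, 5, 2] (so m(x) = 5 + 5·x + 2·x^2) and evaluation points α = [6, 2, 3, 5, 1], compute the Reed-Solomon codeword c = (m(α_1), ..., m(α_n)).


c = [2, 2, 3, 3, 5]

Message polynomial: m(x) = 5 + 5·x + 2·x^2 (mod 7).
For each evaluation point α_i, compute m(α_i) mod 7:
  α_1 = 6: Horner steps 2 → 3 → 2, so m(6) = 2.
  α_2 = 2: Horner steps 2 → 2 → 2, so m(2) = 2.
  α_3 = 3: Horner steps 2 → 4 → 3, so m(3) = 3.
  α_4 = 5: Horner steps 2 → 1 → 3, so m(5) = 3.
  α_5 = 1: Horner steps 2 → 0 → 5, so m(1) = 5.
Codeword c = [2, 2, 3, 3, 5] ∈ F_7^5.


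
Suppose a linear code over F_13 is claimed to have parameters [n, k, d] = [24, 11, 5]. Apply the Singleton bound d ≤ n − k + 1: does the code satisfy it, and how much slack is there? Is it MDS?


Singleton RHS = n − k + 1 = 14, slack = 9, bound satisfied, not MDS.

Singleton bound: d ≤ n − k + 1.
Here n = 24, k = 11, so n − k + 1 = 14.
Given d = 5, check d ≤ 14: YES.
Slack = (n − k + 1) − d = 9.
The code is NOT MDS (slack = 9 > 0).
Description: the claimed parameters are [24, 11, 5]_13; such a code would be non-MDS.


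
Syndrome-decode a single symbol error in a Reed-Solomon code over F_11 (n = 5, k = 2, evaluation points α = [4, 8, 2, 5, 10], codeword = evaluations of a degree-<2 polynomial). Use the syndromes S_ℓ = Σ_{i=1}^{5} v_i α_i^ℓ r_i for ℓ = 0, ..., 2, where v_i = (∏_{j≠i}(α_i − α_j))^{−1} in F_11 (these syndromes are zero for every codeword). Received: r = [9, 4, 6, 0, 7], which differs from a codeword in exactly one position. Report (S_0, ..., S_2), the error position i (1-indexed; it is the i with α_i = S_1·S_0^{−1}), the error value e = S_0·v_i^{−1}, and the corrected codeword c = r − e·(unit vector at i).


S = (6, 8, 7), error at position 4, error magnitude e = 6, c = [9, 4, 6, 5, 7].

Step 1: column multipliers v_i = (∏_{j≠i}(α_i − α_j))^{−1} mod 11.
  i = 1 (α = 4): (4−8)(4−2)(4−5)(4−10) = (−4)·2·(−1)·(−6) = −48 ≡ 7, so v_1 = 7^{−1} = 8 (mod 11).
  i = 2 (α = 8): (8−4)(8−2)(8−5)(8−10) = 4·6·3·(−2) = −144 ≡ 10, so v_2 = 10^{−1} = 10 (mod 11).
  i = 3 (α = 2): (2−4)(2−8)(2−5)(2−10) = (−2)·(−6)·(−3)·(−8) = 288 ≡ 2, so v_3 = 2^{−1} = 6 (mod 11).
  i = 4 (α = 5): (5−4)(5−8)(5−2)(5−10) = 1·(−3)·3·(−5) = 45 ≡ 1, so v_4 = 1^{−1} = 1 (mod 11).
  i = 5 (α = 10): (10−4)(10−8)(10−2)(10−5) = 6·2·8·5 = 480 ≡ 7, so v_5 = 7^{−1} = 8 (mod 11).
  v = [8, 10, 6, 1, 8].
Step 2: syndromes of r = [9, 4, 6, 0, 7] (all sums mod 11).
  S_0 = Σ v_i r_i = 8·9 + 10·4 + 6·6 + 1·0 + 8·7 = 204 ≡ 6.
  S_1 = Σ v_i α_i r_i = 8·4·9 + 10·8·4 + 6·2·6 + 1·5·0 + 8·10·7 = 1240 ≡ 8.
  α_i^2 mod 11 = [5, 9, 4, 3, 1].
  S_2 = Σ v_i α_i^2 r_i = 8·5·9 + 10·9·4 + 6·4·6 + 1·3·0 + 8·1·7 = 920 ≡ 7.
  S = (6, 8, 7) ≠ 0, so r is not a codeword (an error is present).
Step 3: locate the error. For a single error e at position i, S_ℓ = v_i·e·α_i^ℓ, so α_err = S_1/S_0.
  S_0^{−1} = 6^{−1} = 2 (mod 11), so α_err = 8·2 = 16 ≡ 5 = α_4. Error position i = 4.
  Consistency check: S_2/S_1 = 7·7 = 49 ≡ 5 = α_err ✓ (single-error assumption holds).
Step 4: error magnitude e = S_0/v_4 = S_0·∏_{j≠4}(α_4 − α_j) = 6·1 = 6 ≡ 6 (mod 11).
Step 5: correct position 4: c_4 = r_4 − e = 0 − 6 ≡ 5 (mod 11). Hence c = [9, 4, 6, 5, 7].
  Check: interpolating c through the α_i gives m(x) = 3 + 7·x (degree < 2) with m(α_i) = c_i for every i, so c is indeed a codeword.


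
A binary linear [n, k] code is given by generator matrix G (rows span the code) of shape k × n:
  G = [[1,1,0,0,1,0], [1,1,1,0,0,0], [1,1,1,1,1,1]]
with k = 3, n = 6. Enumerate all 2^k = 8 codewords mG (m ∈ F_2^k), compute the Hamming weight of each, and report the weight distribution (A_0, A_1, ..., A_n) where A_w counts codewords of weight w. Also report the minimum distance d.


Weight distribution: A_0 = 1, A_2 = 1, A_3 = 4, A_4 = 1, A_6 = 1. Minimum distance d = 2.

Enumerate all 2^3 = 8 messages m ∈ F_2^3.
For each, compute codeword c = mG in F_2^6, then tally its weight.
  m = 000 → c = 000000, weight = 0.
  m = 100 → c = 110010, weight = 3.
  m = 010 → c = 111000, weight = 3.
  m = 110 → c = 001010, weight = 2.
  m = 001 → c = 111111, weight = 6.
  m = 101 → c = 001101, weight = 3.
  m = 011 → c = 000111, weight = 3.
  m = 111 → c = 110101, weight = 4.
Tally weights:
  weight 0: 1 codewords.
  weight 2: 1 codewords.
  weight 3: 4 codewords.
  weight 4: 1 codewords.
  weight 6: 1 codewords.
Minimum distance d = smallest w > 0 with A_w > 0 = 2.
Sanity: Σ A_w = 8 = 2^3 = 8 ✓.


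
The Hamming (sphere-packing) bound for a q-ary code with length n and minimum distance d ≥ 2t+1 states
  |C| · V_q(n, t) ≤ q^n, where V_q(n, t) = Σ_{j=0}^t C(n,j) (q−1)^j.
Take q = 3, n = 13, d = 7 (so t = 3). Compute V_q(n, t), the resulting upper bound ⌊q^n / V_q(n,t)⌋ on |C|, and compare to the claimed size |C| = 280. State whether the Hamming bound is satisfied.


V_q(n, t) = 2627, q^n = 1594323, Hamming bound = 606, |C| = 280 ≤ bound (satisfied).

Step 1: Compute V_q(n, t) = Σ_{j=0}^3 C(n, j) (q−1)^j.
  j = 0: C(13,0)·(2)^0 = 1·1 = 1.
  j = 1: C(13,1)·(2)^1 = 13·2 = 26.
  j = 2: C(13,2)·(2)^2 = 78·4 = 312.
  j = 3: C(13,3)·(2)^3 = 286·8 = 2288.
  V_q(n, t) = 1 + 26 + 312 + 2288 = 2627.
Step 2: q^n = 3^13 = 1594323.
Step 3: Hamming bound ⌊q^n / V_q(n,t)⌋ = ⌊1594323/2627⌋ = 606.
Step 4: Compare |C| = 280 to 606: satisfied.
The claimed |C| lies below the Hamming bound.


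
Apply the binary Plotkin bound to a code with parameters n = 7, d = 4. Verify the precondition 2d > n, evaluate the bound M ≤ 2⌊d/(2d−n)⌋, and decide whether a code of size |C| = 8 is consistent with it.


Plotkin bound M ≤ 8; given |C| = 8 ≤ bound (satisfied).

Check applicability: 2d = 8, n = 7.
2d − n = 1 > 0, so Plotkin applies.
Compute d/(2d−n) = 4/1 ≈ 4.0000.
⌊d/(2d−n)⌋ = 4.
Plotkin bound: M ≤ 2·4 = 8.
Given |C| = 8, check: satisfied.
This |C| is at the Plotkin bound.


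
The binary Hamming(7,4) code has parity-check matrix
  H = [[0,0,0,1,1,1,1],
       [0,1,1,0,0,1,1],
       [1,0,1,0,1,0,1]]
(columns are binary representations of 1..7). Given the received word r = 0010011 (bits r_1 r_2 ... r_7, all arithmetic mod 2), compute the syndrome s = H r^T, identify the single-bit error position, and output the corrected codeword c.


s = (0, 1, 0)^T, error position = 2, corrected codeword c = 0110011

Compute s = H r^T mod 2 one row at a time:
  s_1 = 0 + 0 + 1 + 1 = 2 ≡ 0 (mod 2).
  s_2 = 0 + 1 + 1 + 1 = 3 ≡ 1 (mod 2).
  s_3 = 0 + 1 + 0 + 1 = 2 ≡ 0 (mod 2).
s = (0, 1, 0)^T — this equals column 2 of H (binary 010), so error is at position 2.
Correct: flip bit 2 of r = 0010011 to get c = 0110011.


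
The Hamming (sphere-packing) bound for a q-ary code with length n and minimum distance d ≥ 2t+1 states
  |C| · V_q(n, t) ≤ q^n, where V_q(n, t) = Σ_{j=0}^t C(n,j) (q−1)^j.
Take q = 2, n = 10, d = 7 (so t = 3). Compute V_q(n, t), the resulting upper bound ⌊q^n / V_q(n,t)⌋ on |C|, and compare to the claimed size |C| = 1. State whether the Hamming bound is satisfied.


V_q(n, t) = 176, q^n = 1024, Hamming bound = 5, |C| = 1 ≤ bound (satisfied).

Step 1: Compute V_q(n, t) = Σ_{j=0}^3 C(n, j) (q−1)^j.
  j = 0: C(10,0)·(1)^0 = 1·1 = 1.
  j = 1: C(10,1)·(1)^1 = 10·1 = 10.
  j = 2: C(10,2)·(1)^2 = 45·1 = 45.
  j = 3: C(10,3)·(1)^3 = 120·1 = 120.
  V_q(n, t) = 1 + 10 + 45 + 120 = 176.
Step 2: q^n = 2^10 = 1024.
Step 3: Hamming bound ⌊q^n / V_q(n,t)⌋ = ⌊1024/176⌋ = 5.
Step 4: Compare |C| = 1 to 5: satisfied.
The claimed |C| lies below the Hamming bound.


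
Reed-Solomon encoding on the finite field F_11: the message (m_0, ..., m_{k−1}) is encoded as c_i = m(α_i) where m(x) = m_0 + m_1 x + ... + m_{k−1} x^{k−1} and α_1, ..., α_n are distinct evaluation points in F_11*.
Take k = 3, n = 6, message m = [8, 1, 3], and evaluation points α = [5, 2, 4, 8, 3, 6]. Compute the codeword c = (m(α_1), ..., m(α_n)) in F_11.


c = [0, 0, 5, 10, 5, 1]

Message polynomial: m(x) = 8 + 1·x + 3·x^2 (mod 11).
For each evaluation point α_i, compute m(α_i) mod 11:
  α_1 = 5: Horner steps 3 → 5 → 0, so m(5) = 0.
  α_2 = 2: Horner steps 3 → 7 → 0, so m(2) = 0.
  α_3 = 4: Horner steps 3 → 2 → 5, so m(4) = 5.
  α_4 = 8: Horner steps 3 → 3 → 10, so m(8) = 10.
  α_5 = 3: Horner steps 3 → 10 → 5, so m(3) = 5.
  α_6 = 6: Horner steps 3 → 8 → 1, so m(6) = 1.
Codeword c = [0, 0, 5, 10, 5, 1] ∈ F_11^6.


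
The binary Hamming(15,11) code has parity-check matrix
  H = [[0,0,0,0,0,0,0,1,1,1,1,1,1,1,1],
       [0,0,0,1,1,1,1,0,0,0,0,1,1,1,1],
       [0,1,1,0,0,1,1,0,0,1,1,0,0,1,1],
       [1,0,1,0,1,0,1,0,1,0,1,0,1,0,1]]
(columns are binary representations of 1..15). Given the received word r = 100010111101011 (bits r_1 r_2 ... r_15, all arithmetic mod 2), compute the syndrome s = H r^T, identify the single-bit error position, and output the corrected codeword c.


s = (0, 1, 0, 1)^T, error position = 5, corrected codeword c = 100000111101011

Compute s = H r^T mod 2 one row at a time:
  s_1 = 1 + 1 + 1 + 0 + 1 + 0 + 1 + 1 = 6 ≡ 0 (mod 2).
  s_2 = 0 + 1 + 0 + 1 + 1 + 0 + 1 + 1 = 5 ≡ 1 (mod 2).
  s_3 = 0 + 0 + 0 + 1 + 1 + 0 + 1 + 1 = 4 ≡ 0 (mod 2).
  s_4 = 1 + 0 + 1 + 1 + 1 + 0 + 0 + 1 = 5 ≡ 1 (mod 2).
s = (0, 1, 0, 1)^T — this equals column 5 of H (binary 0101), so error is at position 5.
Correct: flip bit 5 of r = 100010111101011 to get c = 100000111101011.


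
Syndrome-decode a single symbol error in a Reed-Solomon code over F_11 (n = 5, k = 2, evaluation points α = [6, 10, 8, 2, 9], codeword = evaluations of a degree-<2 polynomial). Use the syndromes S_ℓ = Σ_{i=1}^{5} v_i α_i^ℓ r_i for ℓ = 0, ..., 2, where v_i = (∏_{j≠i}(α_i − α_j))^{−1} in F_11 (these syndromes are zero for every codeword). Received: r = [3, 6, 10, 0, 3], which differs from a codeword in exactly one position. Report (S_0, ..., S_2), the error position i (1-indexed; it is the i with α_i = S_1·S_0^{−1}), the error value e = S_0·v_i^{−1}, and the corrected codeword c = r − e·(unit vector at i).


S = (6, 10, 2), error at position 5, error magnitude e = 6, c = [3, 6, 10, 0, 8].

Step 1: column multipliers v_i = (∏_{j≠i}(α_i − α_j))^{−1} mod 11.
  i = 1 (α = 6): (6−10)(6−8)(6−2)(6−9) = (−4)·(−2)·4·(−3) = −96 ≡ 3, so v_1 = 3^{−1} = 4 (mod 11).
  i = 2 (α = 10): (10−6)(10−8)(10−2)(10−9) = 4·2·8·1 = 64 ≡ 9, so v_2 = 9^{−1} = 5 (mod 11).
  i = 3 (α = 8): (8−6)(8−10)(8−2)(8−9) = 2·(−2)·6·(−1) = 24 ≡ 2, so v_3 = 2^{−1} = 6 (mod 11).
  i = 4 (α = 2): (2−6)(2−10)(2−8)(2−9) = (−4)·(−8)·(−6)·(−7) = 1344 ≡ 2, so v_4 = 2^{−1} = 6 (mod 11).
  i = 5 (α = 9): (9−6)(9−10)(9−8)(9−2) = 3·(−1)·1·7 = −21 ≡ 1, so v_5 = 1^{−1} = 1 (mod 11).
  v = [4, 5, 6, 6, 1].
Step 2: syndromes of r = [3, 6, 10, 0, 3] (all sums mod 11).
  S_0 = Σ v_i r_i = 4·3 + 5·6 + 6·10 + 6·0 + 1·3 = 105 ≡ 6.
  S_1 = Σ v_i α_i r_i = 4·6·3 + 5·10·6 + 6·8·10 + 6·2·0 + 1·9·3 = 879 ≡ 10.
  α_i^2 mod 11 = [3, 1, 9, 4, 4].
  S_2 = Σ v_i α_i^2 r_i = 4·3·3 + 5·1·6 + 6·9·10 + 6·4·0 + 1·4·3 = 618 ≡ 2.
  S = (6, 10, 2) ≠ 0, so r is not a codeword (an error is present).
Step 3: locate the error. For a single error e at position i, S_ℓ = v_i·e·α_i^ℓ, so α_err = S_1/S_0.
  S_0^{−1} = 6^{−1} = 2 (mod 11), so α_err = 10·2 = 20 ≡ 9 = α_5. Error position i = 5.
  Consistency check: S_2/S_1 = 2·10 = 20 ≡ 9 = α_err ✓ (single-error assumption holds).
Step 4: error magnitude e = S_0/v_5 = S_0·∏_{j≠5}(α_5 − α_j) = 6·1 = 6 ≡ 6 (mod 11).
Step 5: correct position 5: c_5 = r_5 − e = 3 − 6 ≡ 8 (mod 11). Hence c = [3, 6, 10, 0, 8].
  Check: interpolating c through the α_i gives m(x) = 4 + 9·x (degree < 2) with m(α_i) = c_i for every i, so c is indeed a codeword.


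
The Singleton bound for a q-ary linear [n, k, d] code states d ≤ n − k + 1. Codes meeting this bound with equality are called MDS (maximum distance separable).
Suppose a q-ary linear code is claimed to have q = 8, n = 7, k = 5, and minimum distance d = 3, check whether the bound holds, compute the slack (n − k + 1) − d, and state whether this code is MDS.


Singleton RHS = n − k + 1 = 3, slack = 0, bound satisfied, MDS.

Singleton bound: d ≤ n − k + 1.
Here n = 7, k = 5, so n − k + 1 = 3.
Given d = 3, check d ≤ 3: YES.
Slack = (n − k + 1) − d = 0.
The code is MDS (slack = 0).
Description: the claimed parameters are [7, 5, 3]_8; such a code would be MDS (meets Singleton bound).


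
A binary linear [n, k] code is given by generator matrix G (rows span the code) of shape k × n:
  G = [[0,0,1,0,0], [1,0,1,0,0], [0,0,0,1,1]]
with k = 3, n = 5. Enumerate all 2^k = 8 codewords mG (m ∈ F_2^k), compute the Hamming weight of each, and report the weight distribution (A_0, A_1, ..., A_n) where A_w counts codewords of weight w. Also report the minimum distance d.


Weight distribution: A_0 = 1, A_1 = 2, A_2 = 2, A_3 = 2, A_4 = 1. Minimum distance d = 1.

Enumerate all 2^3 = 8 messages m ∈ F_2^3.
For each, compute codeword c = mG in F_2^5, then tally its weight.
  m = 000 → c = 00000, weight = 0.
  m = 100 → c = 00100, weight = 1.
  m = 010 → c = 10100, weight = 2.
  m = 110 → c = 10000, weight = 1.
  m = 001 → c = 00011, weight = 2.
  m = 101 → c = 00111, weight = 3.
  m = 011 → c = 10111, weight = 4.
  m = 111 → c = 10011, weight = 3.
Tally weights:
  weight 0: 1 codewords.
  weight 1: 2 codewords.
  weight 2: 2 codewords.
  weight 3: 2 codewords.
  weight 4: 1 codewords.
Minimum distance d = smallest w > 0 with A_w > 0 = 1.
Sanity: Σ A_w = 8 = 2^3 = 8 ✓.


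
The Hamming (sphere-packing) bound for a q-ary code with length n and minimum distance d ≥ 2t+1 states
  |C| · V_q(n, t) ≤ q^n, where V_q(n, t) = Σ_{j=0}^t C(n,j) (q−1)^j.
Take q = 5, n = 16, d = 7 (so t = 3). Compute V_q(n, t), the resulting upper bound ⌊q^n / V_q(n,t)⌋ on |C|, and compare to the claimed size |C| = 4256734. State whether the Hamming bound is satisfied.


V_q(n, t) = 37825, q^n = 152587890625, Hamming bound = 4034048, |C| = 4256734 > bound (violated).

Step 1: Compute V_q(n, t) = Σ_{j=0}^3 C(n, j) (q−1)^j.
  j = 0: C(16,0)·(4)^0 = 1·1 = 1.
  j = 1: C(16,1)·(4)^1 = 16·4 = 64.
  j = 2: C(16,2)·(4)^2 = 120·16 = 1920.
  j = 3: C(16,3)·(4)^3 = 560·64 = 35840.
  V_q(n, t) = 1 + 64 + 1920 + 35840 = 37825.
Step 2: q^n = 5^16 = 152587890625.
Step 3: Hamming bound ⌊q^n / V_q(n,t)⌋ = ⌊152587890625/37825⌋ = 4034048.
Step 4: Compare |C| = 4256734 to 4034048: violated.
The claimed |C| lies above the Hamming bound, so no 5-ary code of length 16 with d ≥ 7 can have 4256734 codewords.


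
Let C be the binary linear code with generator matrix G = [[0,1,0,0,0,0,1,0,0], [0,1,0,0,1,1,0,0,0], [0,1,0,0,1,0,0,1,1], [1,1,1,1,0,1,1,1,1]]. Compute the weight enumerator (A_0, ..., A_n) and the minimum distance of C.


Weight distribution: A_0 = 1, A_2 = 1, A_3 = 4, A_4 = 2, A_5 = 2, A_6 = 3, A_7 = 2, A_8 = 1. Minimum distance d = 2.

Enumerate all 2^4 = 16 messages m ∈ F_2^4.
For each, compute codeword c = mG in F_2^9, then tally its weight.
  m = 0000 → c = 000000000, weight = 0.
  m = 1000 → c = 010000100, weight = 2.
  m = 0100 → c = 010011000, weight = 3.
  m = 1100 → c = 000011100, weight = 3.
  m = 0010 → c = 010010011, weight = 4.
  m = 1010 → c = 000010111, weight = 4.
  m = 0110 → c = 000001011, weight = 3.
  m = 1110 → c = 010001111, weight = 5.
  m = 0001 → c = 111101111, weight = 8.
  m = 1001 → c = 101101011, weight = 6.
  m = 0101 → c = 101110111, weight = 7.
  m = 1101 → c = 111110011, weight = 7.
  m = 0011 → c = 101111100, weight = 6.
  m = 1011 → c = 111111000, weight = 6.
  m = 0111 → c = 111100100, weight = 5.
  m = 1111 → c = 101100000, weight = 3.
Tally weights:
  weight 0: 1 codewords.
  weight 2: 1 codewords.
  weight 3: 4 codewords.
  weight 4: 2 codewords.
  weight 5: 2 codewords.
  weight 6: 3 codewords.
  weight 7: 2 codewords.
  weight 8: 1 codewords.
Minimum distance d = smallest w > 0 with A_w > 0 = 2.
Sanity: Σ A_w = 16 = 2^4 = 16 ✓.


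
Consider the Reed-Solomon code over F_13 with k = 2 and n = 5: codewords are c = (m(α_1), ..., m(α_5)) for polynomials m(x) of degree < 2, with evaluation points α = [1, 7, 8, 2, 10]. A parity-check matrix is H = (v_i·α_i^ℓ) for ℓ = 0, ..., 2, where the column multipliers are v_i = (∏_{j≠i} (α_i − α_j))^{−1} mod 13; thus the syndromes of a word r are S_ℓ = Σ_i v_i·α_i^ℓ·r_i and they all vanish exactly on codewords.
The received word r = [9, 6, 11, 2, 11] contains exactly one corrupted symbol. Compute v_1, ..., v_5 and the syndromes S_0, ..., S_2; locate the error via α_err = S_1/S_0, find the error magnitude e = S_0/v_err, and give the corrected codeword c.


S = (11, 10, 2), error at position 3, error magnitude e = 12, c = [9, 6, 12, 2, 11].

Step 1: column multipliers v_i = (∏_{j≠i}(α_i − α_j))^{−1} mod 13.
  i = 1 (α = 1): (1−7)(1−8)(1−2)(1−10) = (−6)·(−7)·(−1)·(−9) = 378 ≡ 1, so v_1 = 1^{−1} = 1 (mod 13).
  i = 2 (α = 7): (7−1)(7−8)(7−2)(7−10) = 6·(−1)·5·(−3) = 90 ≡ 12, so v_2 = 12^{−1} = 12 (mod 13).
  i = 3 (α = 8): (8−1)(8−7)(8−2)(8−10) = 7·1·6·(−2) = −84 ≡ 7, so v_3 = 7^{−1} = 2 (mod 13).
  i = 4 (α = 2): (2−1)(2−7)(2−8)(2−10) = 1·(−5)·(−6)·(−8) = −240 ≡ 7, so v_4 = 7^{−1} = 2 (mod 13).
  i = 5 (α = 10): (10−1)(10−7)(10−8)(10−2) = 9·3·2·8 = 432 ≡ 3, so v_5 = 3^{−1} = 9 (mod 13).
  v = [1, 12, 2, 2, 9].
Step 2: syndromes of r = [9, 6, 11, 2, 11] (all sums mod 13).
  S_0 = Σ v_i r_i = 1·9 + 12·6 + 2·11 + 2·2 + 9·11 = 206 ≡ 11.
  S_1 = Σ v_i α_i r_i = 1·1·9 + 12·7·6 + 2·8·11 + 2·2·2 + 9·10·11 = 1687 ≡ 10.
  α_i^2 mod 13 = [1, 10, 12, 4, 9].
  S_2 = Σ v_i α_i^2 r_i = 1·1·9 + 12·10·6 + 2·12·11 + 2·4·2 + 9·9·11 = 1900 ≡ 2.
  S = (11, 10, 2) ≠ 0, so r is not a codeword (an error is present).
Step 3: locate the error. For a single error e at position i, S_ℓ = v_i·e·α_i^ℓ, so α_err = S_1/S_0.
  S_0^{−1} = 11^{−1} = 6 (mod 13), so α_err = 10·6 = 60 ≡ 8 = α_3. Error position i = 3.
  Consistency check: S_2/S_1 = 2·4 = 8 ≡ 8 = α_err ✓ (single-error assumption holds).
Step 4: error magnitude e = S_0/v_3 = S_0·∏_{j≠3}(α_3 − α_j) = 11·7 = 77 ≡ 12 (mod 13).
Step 5: correct position 3: c_3 = r_3 − e = 11 − 12 ≡ 12 (mod 13). Hence c = [9, 6, 12, 2, 11].
  Check: interpolating c through the α_i gives m(x) = 3 + 6·x (degree < 2) with m(α_i) = c_i for every i, so c is indeed a codeword.


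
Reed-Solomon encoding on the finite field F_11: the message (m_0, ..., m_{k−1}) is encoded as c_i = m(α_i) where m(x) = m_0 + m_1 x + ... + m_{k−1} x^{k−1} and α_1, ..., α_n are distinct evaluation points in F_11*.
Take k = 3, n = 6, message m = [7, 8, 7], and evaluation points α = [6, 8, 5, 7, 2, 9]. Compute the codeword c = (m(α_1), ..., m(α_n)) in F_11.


c = [10, 2, 2, 10, 7, 8]

Message polynomial: m(x) = 7 + 8·x + 7·x^2 (mod 11).
For each evaluation point α_i, compute m(α_i) mod 11:
  α_1 = 6: Horner steps 7 → 6 → 10, so m(6) = 10.
  α_2 = 8: Horner steps 7 → 9 → 2, so m(8) = 2.
  α_3 = 5: Horner steps 7 → 10 → 2, so m(5) = 2.
  α_4 = 7: Horner steps 7 → 2 → 10, so m(7) = 10.
  α_5 = 2: Horner steps 7 → 0 → 7, so m(2) = 7.
  α_6 = 9: Horner steps 7 → 5 → 8, so m(9) = 8.
Codeword c = [10, 2, 2, 10, 7, 8] ∈ F_11^6.


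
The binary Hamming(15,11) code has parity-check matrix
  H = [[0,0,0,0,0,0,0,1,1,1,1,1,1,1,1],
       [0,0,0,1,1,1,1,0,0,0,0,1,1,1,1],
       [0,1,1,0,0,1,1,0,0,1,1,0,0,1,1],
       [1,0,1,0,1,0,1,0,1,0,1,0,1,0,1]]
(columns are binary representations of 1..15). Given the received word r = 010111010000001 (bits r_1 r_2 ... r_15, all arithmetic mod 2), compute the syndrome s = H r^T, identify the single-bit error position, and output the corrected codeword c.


s = (0, 0, 1, 0)^T, error position = 2, corrected codeword c = 000111010000001

Compute s = H r^T mod 2 one row at a time:
  s_1 = 1 + 0 + 0 + 0 + 0 + 0 + 0 + 1 = 2 ≡ 0 (mod 2).
  s_2 = 1 + 1 + 1 + 0 + 0 + 0 + 0 + 1 = 4 ≡ 0 (mod 2).
  s_3 = 1 + 0 + 1 + 0 + 0 + 0 + 0 + 1 = 3 ≡ 1 (mod 2).
  s_4 = 0 + 0 + 1 + 0 + 0 + 0 + 0 + 1 = 2 ≡ 0 (mod 2).
s = (0, 0, 1, 0)^T — this equals column 2 of H (binary 0010), so error is at position 2.
Correct: flip bit 2 of r = 010111010000001 to get c = 000111010000001.


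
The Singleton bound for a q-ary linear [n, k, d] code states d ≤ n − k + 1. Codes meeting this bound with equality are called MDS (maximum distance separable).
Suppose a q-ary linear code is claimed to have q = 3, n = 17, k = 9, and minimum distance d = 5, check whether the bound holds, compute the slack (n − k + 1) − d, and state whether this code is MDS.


Singleton RHS = n − k + 1 = 9, slack = 4, bound satisfied, not MDS.

Singleton bound: d ≤ n − k + 1.
Here n = 17, k = 9, so n − k + 1 = 9.
Given d = 5, check d ≤ 9: YES.
Slack = (n − k + 1) − d = 4.
The code is NOT MDS (slack = 4 > 0).
Description: the claimed parameters are [17, 9, 5]_3; such a code would be non-MDS.


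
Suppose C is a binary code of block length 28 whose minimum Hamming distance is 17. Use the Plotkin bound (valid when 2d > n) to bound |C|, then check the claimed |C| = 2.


Plotkin bound M ≤ 4; given |C| = 2 ≤ bound (satisfied).

Check applicability: 2d = 34, n = 28.
2d − n = 6 > 0, so Plotkin applies.
Compute d/(2d−n) = 17/6 ≈ 2.8333.
⌊d/(2d−n)⌋ = 2.
Plotkin bound: M ≤ 2·2 = 4.
Given |C| = 2, check: satisfied.
This |C| is below the Plotkin bound.


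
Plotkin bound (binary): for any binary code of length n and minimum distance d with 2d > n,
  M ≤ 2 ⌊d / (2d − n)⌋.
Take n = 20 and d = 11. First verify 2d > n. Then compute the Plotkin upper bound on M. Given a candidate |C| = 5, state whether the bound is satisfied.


Plotkin bound M ≤ 10; given |C| = 5 ≤ bound (satisfied).

Check applicability: 2d = 22, n = 20.
2d − n = 2 > 0, so Plotkin applies.
Compute d/(2d−n) = 11/2 ≈ 5.5000.
⌊d/(2d−n)⌋ = 5.
Plotkin bound: M ≤ 2·5 = 10.
Given |C| = 5, check: satisfied.
This |C| is below the Plotkin bound.


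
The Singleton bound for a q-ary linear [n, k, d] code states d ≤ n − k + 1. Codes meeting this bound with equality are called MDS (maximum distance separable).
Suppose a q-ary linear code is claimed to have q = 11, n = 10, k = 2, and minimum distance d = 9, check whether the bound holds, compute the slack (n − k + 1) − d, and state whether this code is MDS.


Singleton RHS = n − k + 1 = 9, slack = 0, bound satisfied, MDS.

Singleton bound: d ≤ n − k + 1.
Here n = 10, k = 2, so n − k + 1 = 9.
Given d = 9, check d ≤ 9: YES.
Slack = (n − k + 1) − d = 0.
The code is MDS (slack = 0).
Description: the claimed parameters are [10, 2, 9]_11; such a code would be MDS (meets Singleton bound).


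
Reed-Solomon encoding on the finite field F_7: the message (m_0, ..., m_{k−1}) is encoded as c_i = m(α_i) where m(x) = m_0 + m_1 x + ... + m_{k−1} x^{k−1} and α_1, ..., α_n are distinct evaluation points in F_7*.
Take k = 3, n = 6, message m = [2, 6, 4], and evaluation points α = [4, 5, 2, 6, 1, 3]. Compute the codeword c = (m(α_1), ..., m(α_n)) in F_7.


c = [6, 6, 2, 0, 5, 0]

Message polynomial: m(x) = 2 + 6·x + 4·x^2 (mod 7).
For each evaluation point α_i, compute m(α_i) mod 7:
  α_1 = 4: Horner steps 4 → 1 → 6, so m(4) = 6.
  α_2 = 5: Horner steps 4 → 5 → 6, so m(5) = 6.
  α_3 = 2: Horner steps 4 → 0 → 2, so m(2) = 2.
  α_4 = 6: Horner steps 4 → 2 → 0, so m(6) = 0.
  α_5 = 1: Horner steps 4 → 3 → 5, so m(1) = 5.
  α_6 = 3: Horner steps 4 → 4 → 0, so m(3) = 0.
Codeword c = [6, 6, 2, 0, 5, 0] ∈ F_7^6.


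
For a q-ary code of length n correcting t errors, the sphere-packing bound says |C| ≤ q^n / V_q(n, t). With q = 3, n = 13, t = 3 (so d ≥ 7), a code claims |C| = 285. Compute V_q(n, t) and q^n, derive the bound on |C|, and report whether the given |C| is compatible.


V_q(n, t) = 2627, q^n = 1594323, Hamming bound = 606, |C| = 285 ≤ bound (satisfied).

Step 1: Compute V_q(n, t) = Σ_{j=0}^3 C(n, j) (q−1)^j.
  j = 0: C(13,0)·(2)^0 = 1·1 = 1.
  j = 1: C(13,1)·(2)^1 = 13·2 = 26.
  j = 2: C(13,2)·(2)^2 = 78·4 = 312.
  j = 3: C(13,3)·(2)^3 = 286·8 = 2288.
  V_q(n, t) = 1 + 26 + 312 + 2288 = 2627.
Step 2: q^n = 3^13 = 1594323.
Step 3: Hamming bound ⌊q^n / V_q(n,t)⌋ = ⌊1594323/2627⌋ = 606.
Step 4: Compare |C| = 285 to 606: satisfied.
The claimed |C| lies below the Hamming bound.


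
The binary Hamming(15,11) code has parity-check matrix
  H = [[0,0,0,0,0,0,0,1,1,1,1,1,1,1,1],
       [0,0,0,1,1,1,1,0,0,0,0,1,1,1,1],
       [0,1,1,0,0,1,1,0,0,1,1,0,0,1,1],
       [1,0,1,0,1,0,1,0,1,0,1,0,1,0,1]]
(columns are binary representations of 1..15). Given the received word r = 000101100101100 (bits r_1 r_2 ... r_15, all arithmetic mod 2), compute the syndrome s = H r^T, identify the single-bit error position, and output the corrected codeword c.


s = (1, 1, 1, 0)^T, error position = 14, corrected codeword c = 000101100101110

Compute s = H r^T mod 2 one row at a time:
  s_1 = 0 + 0 + 1 + 0 + 1 + 1 + 0 + 0 = 3 ≡ 1 (mod 2).
  s_2 = 1 + 0 + 1 + 1 + 1 + 1 + 0 + 0 = 5 ≡ 1 (mod 2).
  s_3 = 0 + 0 + 1 + 1 + 1 + 0 + 0 + 0 = 3 ≡ 1 (mod 2).
  s_4 = 0 + 0 + 0 + 1 + 0 + 0 + 1 + 0 = 2 ≡ 0 (mod 2).
s = (1, 1, 1, 0)^T — this equals column 14 of H (binary 1110), so error is at position 14.
Correct: flip bit 14 of r = 000101100101100 to get c = 000101100101110.


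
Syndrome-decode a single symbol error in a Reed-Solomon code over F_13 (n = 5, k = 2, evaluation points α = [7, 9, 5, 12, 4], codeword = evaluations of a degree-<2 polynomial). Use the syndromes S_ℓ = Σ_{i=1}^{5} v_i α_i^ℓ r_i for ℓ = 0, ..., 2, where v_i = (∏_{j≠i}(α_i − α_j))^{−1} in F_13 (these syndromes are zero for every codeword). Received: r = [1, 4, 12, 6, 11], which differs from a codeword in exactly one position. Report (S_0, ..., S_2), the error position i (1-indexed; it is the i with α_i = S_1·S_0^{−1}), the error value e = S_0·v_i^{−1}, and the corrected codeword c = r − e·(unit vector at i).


S = (4, 10, 12), error at position 2, error magnitude e = 1, c = [1, 3, 12, 6, 11].

Step 1: column multipliers v_i = (∏_{j≠i}(α_i − α_j))^{−1} mod 13.
  i = 1 (α = 7): (7−9)(7−5)(7−12)(7−4) = (−2)·2·(−5)·3 = 60 ≡ 8, so v_1 = 8^{−1} = 5 (mod 13).
  i = 2 (α = 9): (9−7)(9−5)(9−12)(9−4) = 2·4·(−3)·5 = −120 ≡ 10, so v_2 = 10^{−1} = 4 (mod 13).
  i = 3 (α = 5): (5−7)(5−9)(5−12)(5−4) = (−2)·(−4)·(−7)·1 = −56 ≡ 9, so v_3 = 9^{−1} = 3 (mod 13).
  i = 4 (α = 12): (12−7)(12−9)(12−5)(12−4) = 5·3·7·8 = 840 ≡ 8, so v_4 = 8^{−1} = 5 (mod 13).
  i = 5 (α = 4): (4−7)(4−9)(4−5)(4−12) = (−3)·(−5)·(−1)·(−8) = 120 ≡ 3, so v_5 = 3^{−1} = 9 (mod 13).
  v = [5, 4, 3, 5, 9].
Step 2: syndromes of r = [1, 4, 12, 6, 11] (all sums mod 13).
  S_0 = Σ v_i r_i = 5·1 + 4·4 + 3·12 + 5·6 + 9·11 = 186 ≡ 4.
  S_1 = Σ v_i α_i r_i = 5·7·1 + 4·9·4 + 3·5·12 + 5·12·6 + 9·4·11 = 1115 ≡ 10.
  α_i^2 mod 13 = [10, 3, 12, 1, 3].
  S_2 = Σ v_i α_i^2 r_i = 5·10·1 + 4·3·4 + 3·12·12 + 5·1·6 + 9·3·11 = 857 ≡ 12.
  S = (4, 10, 12) ≠ 0, so r is not a codeword (an error is present).
Step 3: locate the error. For a single error e at position i, S_ℓ = v_i·e·α_i^ℓ, so α_err = S_1/S_0.
  S_0^{−1} = 4^{−1} = 10 (mod 13), so α_err = 10·10 = 100 ≡ 9 = α_2. Error position i = 2.
  Consistency check: S_2/S_1 = 12·4 = 48 ≡ 9 = α_err ✓ (single-error assumption holds).
Step 4: error magnitude e = S_0/v_2 = S_0·∏_{j≠2}(α_2 − α_j) = 4·10 = 40 ≡ 1 (mod 13).
Step 5: correct position 2: c_2 = r_2 − e = 4 − 1 ≡ 3 (mod 13). Hence c = [1, 3, 12, 6, 11].
  Check: interpolating c through the α_i gives m(x) = 7 + 1·x (degree < 2) with m(α_i) = c_i for every i, so c is indeed a codeword.


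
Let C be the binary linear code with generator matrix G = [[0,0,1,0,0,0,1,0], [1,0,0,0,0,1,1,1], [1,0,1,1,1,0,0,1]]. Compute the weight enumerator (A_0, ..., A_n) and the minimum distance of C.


Weight distribution: A_0 = 1, A_2 = 1, A_3 = 1, A_4 = 2, A_5 = 3. Minimum distance d = 2.

Enumerate all 2^3 = 8 messages m ∈ F_2^3.
For each, compute codeword c = mG in F_2^8, then tally its weight.
  m = 000 → c = 00000000, weight = 0.
  m = 100 → c = 00100010, weight = 2.
  m = 010 → c = 10000111, weight = 4.
  m = 110 → c = 10100101, weight = 4.
  m = 001 → c = 10111001, weight = 5.
  m = 101 → c = 10011011, weight = 5.
  m = 011 → c = 00111110, weight = 5.
  m = 111 → c = 00011100, weight = 3.
Tally weights:
  weight 0: 1 codewords.
  weight 2: 1 codewords.
  weight 3: 1 codewords.
  weight 4: 2 codewords.
  weight 5: 3 codewords.
Minimum distance d = smallest w > 0 with A_w > 0 = 2.
Sanity: Σ A_w = 8 = 2^3 = 8 ✓.


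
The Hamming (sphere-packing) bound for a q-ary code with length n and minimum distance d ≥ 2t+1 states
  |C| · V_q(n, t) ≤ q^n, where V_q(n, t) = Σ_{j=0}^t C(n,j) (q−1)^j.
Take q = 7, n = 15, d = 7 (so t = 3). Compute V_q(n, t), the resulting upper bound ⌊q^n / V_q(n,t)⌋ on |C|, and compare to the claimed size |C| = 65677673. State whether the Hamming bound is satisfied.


V_q(n, t) = 102151, q^n = 4747561509943, Hamming bound = 46475918, |C| = 65677673 > bound (violated).

Step 1: Compute V_q(n, t) = Σ_{j=0}^3 C(n, j) (q−1)^j.
  j = 0: C(15,0)·(6)^0 = 1·1 = 1.
  j = 1: C(15,1)·(6)^1 = 15·6 = 90.
  j = 2: C(15,2)·(6)^2 = 105·36 = 3780.
  j = 3: C(15,3)·(6)^3 = 455·216 = 98280.
  V_q(n, t) = 1 + 90 + 3780 + 98280 = 102151.
Step 2: q^n = 7^15 = 4747561509943.
Step 3: Hamming bound ⌊q^n / V_q(n,t)⌋ = ⌊4747561509943/102151⌋ = 46475918.
Step 4: Compare |C| = 65677673 to 46475918: violated.
The claimed |C| lies above the Hamming bound, so no 7-ary code of length 15 with d ≥ 7 can have 65677673 codewords.


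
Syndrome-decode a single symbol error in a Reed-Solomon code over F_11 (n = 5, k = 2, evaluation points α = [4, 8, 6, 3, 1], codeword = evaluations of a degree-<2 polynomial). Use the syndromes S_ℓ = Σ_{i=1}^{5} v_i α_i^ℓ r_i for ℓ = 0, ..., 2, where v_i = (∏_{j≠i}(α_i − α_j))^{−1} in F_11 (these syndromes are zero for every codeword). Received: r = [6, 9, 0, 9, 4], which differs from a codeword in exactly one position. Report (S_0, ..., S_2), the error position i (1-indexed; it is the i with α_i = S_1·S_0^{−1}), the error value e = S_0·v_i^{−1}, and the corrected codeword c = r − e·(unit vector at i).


S = (3, 2, 5), error at position 2, error magnitude e = 4, c = [6, 5, 0, 9, 4].

Step 1: column multipliers v_i = (∏_{j≠i}(α_i − α_j))^{−1} mod 11.
  i = 1 (α = 4): (4−8)(4−6)(4−3)(4−1) = (−4)·(−2)·1·3 = 24 ≡ 2, so v_1 = 2^{−1} = 6 (mod 11).
  i = 2 (α = 8): (8−4)(8−6)(8−3)(8−1) = 4·2·5·7 = 280 ≡ 5, so v_2 = 5^{−1} = 9 (mod 11).
  i = 3 (α = 6): (6−4)(6−8)(6−3)(6−1) = 2·(−2)·3·5 = −60 ≡ 6, so v_3 = 6^{−1} = 2 (mod 11).
  i = 4 (α = 3): (3−4)(3−8)(3−6)(3−1) = (−1)·(−5)·(−3)·2 = −30 ≡ 3, so v_4 = 3^{−1} = 4 (mod 11).
  i = 5 (α = 1): (1−4)(1−8)(1−6)(1−3) = (−3)·(−7)·(−5)·(−2) = 210 ≡ 1, so v_5 = 1^{−1} = 1 (mod 11).
  v = [6, 9, 2, 4, 1].
Step 2: syndromes of r = [6, 9, 0, 9, 4] (all sums mod 11).
  S_0 = Σ v_i r_i = 6·6 + 9·9 + 2·0 + 4·9 + 1·4 = 157 ≡ 3.
  S_1 = Σ v_i α_i r_i = 6·4·6 + 9·8·9 + 2·6·0 + 4·3·9 + 1·1·4 = 904 ≡ 2.
  α_i^2 mod 11 = [5, 9, 3, 9, 1].
  S_2 = Σ v_i α_i^2 r_i = 6·5·6 + 9·9·9 + 2·3·0 + 4·9·9 + 1·1·4 = 1237 ≡ 5.
  S = (3, 2, 5) ≠ 0, so r is not a codeword (an error is present).
Step 3: locate the error. For a single error e at position i, S_ℓ = v_i·e·α_i^ℓ, so α_err = S_1/S_0.
  S_0^{−1} = 3^{−1} = 4 (mod 11), so α_err = 2·4 = 8 ≡ 8 = α_2. Error position i = 2.
  Consistency check: S_2/S_1 = 5·6 = 30 ≡ 8 = α_err ✓ (single-error assumption holds).
Step 4: error magnitude e = S_0/v_2 = S_0·∏_{j≠2}(α_2 − α_j) = 3·5 = 15 ≡ 4 (mod 11).
Step 5: correct position 2: c_2 = r_2 − e = 9 − 4 ≡ 5 (mod 11). Hence c = [6, 5, 0, 9, 4].
  Check: interpolating c through the α_i gives m(x) = 7 + 8·x (degree < 2) with m(α_i) = c_i for every i, so c is indeed a codeword.


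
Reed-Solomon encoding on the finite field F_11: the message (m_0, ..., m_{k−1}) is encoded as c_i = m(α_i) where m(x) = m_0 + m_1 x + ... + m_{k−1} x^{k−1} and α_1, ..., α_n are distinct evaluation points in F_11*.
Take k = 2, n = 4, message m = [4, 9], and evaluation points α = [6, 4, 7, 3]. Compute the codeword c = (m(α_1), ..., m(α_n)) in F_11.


c = [3, 7, 1, 9]

Message polynomial: m(x) = 4 + 9·x (mod 11).
For each evaluation point α_i, compute m(α_i) mod 11:
  α_1 = 6: Horner steps 9 → 3, so m(6) = 3.
  α_2 = 4: Horner steps 9 → 7, so m(4) = 7.
  α_3 = 7: Horner steps 9 → 1, so m(7) = 1.
  α_4 = 3: Horner steps 9 → 9, so m(3) = 9.
Codeword c = [3, 7, 1, 9] ∈ F_11^4.


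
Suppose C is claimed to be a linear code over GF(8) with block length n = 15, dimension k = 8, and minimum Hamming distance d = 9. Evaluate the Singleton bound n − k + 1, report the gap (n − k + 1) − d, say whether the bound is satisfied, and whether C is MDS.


Singleton RHS = n − k + 1 = 8, slack = -1, bound violated (no such code; not MDS).

Singleton bound: d ≤ n − k + 1.
Here n = 15, k = 8, so n − k + 1 = 8.
Given d = 9, check d ≤ 8: NO.
Slack = (n − k + 1) − d = -1.
The slack is negative: d = 9 exceeds n − k + 1 = 8 by 1, so the Singleton bound is violated and no linear [15, 8, 9]_8 code can exist. In particular it is not MDS (MDS requires d = n − k + 1 exactly).
Description: the claimed parameters are [15, 8, 9]_8; such a code would be impossible (violates the Singleton bound).
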